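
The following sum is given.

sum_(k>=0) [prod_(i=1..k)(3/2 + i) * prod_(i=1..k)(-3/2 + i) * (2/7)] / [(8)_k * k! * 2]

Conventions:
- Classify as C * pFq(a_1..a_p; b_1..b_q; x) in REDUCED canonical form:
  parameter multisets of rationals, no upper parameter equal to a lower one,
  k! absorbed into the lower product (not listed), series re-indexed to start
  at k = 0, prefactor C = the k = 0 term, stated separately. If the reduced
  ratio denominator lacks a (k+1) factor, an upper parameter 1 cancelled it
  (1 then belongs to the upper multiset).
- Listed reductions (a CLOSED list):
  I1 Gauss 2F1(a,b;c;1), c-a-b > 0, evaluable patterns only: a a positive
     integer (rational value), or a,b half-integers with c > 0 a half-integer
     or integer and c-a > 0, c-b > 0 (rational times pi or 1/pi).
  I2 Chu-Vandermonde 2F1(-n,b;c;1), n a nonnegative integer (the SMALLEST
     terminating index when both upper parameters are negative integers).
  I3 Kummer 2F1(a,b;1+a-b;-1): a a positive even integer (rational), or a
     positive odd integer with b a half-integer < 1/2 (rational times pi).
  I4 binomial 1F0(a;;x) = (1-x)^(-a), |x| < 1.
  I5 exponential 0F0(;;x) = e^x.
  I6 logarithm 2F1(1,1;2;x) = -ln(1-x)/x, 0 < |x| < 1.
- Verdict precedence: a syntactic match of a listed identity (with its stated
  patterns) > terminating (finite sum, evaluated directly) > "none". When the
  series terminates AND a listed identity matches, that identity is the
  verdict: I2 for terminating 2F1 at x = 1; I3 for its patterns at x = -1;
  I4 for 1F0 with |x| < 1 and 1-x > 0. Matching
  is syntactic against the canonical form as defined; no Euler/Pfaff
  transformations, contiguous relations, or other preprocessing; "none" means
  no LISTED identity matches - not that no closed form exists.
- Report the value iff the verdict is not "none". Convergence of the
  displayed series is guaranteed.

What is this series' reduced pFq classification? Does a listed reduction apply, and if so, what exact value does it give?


Prefactor 1/7, argument 1: 2F1 with upper {-1/2, 5/2} over lower {8}. Verdict: the half-integer Gauss pattern (I1) applies (x = 1; upper {-1/2, 5/2} half-integers, c = 8 in the evaluable pattern). Hence: (1048576/2837835) / pi.

Structural cue: t_0 being 1/7, the constant factors (prefactor 1/7) combine into one prefactor.
Adjacent-term ratio: r(k) = 1 * (k-1/2) (k+5/2) / [(k+8) (k+1)] - poly over poly, x = 1 from leading terms; C = 1/7 at k = 0.


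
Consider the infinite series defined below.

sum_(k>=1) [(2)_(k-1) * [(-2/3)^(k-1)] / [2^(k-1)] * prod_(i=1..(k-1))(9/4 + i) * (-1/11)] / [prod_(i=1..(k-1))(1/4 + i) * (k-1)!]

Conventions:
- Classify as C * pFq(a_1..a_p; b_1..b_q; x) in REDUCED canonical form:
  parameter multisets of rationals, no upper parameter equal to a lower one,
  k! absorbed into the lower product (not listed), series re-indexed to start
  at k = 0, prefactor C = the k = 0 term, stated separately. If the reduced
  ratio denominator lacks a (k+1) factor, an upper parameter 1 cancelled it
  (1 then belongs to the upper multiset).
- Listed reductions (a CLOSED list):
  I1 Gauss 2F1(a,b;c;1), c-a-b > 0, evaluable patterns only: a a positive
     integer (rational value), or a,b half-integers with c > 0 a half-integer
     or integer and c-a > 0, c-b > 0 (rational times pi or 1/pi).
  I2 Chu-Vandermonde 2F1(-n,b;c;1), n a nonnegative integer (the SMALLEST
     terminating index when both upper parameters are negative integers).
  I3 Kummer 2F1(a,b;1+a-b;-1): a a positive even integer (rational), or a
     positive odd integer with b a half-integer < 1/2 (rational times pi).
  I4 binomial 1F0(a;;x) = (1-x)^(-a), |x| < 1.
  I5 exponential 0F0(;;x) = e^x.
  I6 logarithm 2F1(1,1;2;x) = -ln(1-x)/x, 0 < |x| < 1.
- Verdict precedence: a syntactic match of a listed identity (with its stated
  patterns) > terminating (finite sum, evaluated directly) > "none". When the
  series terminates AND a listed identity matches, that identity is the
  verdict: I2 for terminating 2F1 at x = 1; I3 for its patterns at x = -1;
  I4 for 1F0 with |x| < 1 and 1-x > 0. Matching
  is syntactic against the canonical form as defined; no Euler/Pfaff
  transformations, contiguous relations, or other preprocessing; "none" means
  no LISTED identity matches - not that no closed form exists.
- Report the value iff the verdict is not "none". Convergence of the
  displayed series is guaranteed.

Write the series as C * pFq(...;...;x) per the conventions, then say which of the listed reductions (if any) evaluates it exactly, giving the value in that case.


Canonical form: C = -1/11 times 2F1 with upper {2, 13/4}, lower {5/4}, x = -1/3. Verdict: none (x = -1/3): each listed identity misses the multisets {2, 13/4} ; {5/4}.

Key observation: t_0 = -1/11 here, and the lower running product (C = -1/11) is a rising factorial.
Ratio: r(k) = (-1/3) * (k+2) (k+13/4) / [(k+5/4) (k+1)] - poly over poly, x = (-1/3) from leading terms; C = -1/11 at k = 0.


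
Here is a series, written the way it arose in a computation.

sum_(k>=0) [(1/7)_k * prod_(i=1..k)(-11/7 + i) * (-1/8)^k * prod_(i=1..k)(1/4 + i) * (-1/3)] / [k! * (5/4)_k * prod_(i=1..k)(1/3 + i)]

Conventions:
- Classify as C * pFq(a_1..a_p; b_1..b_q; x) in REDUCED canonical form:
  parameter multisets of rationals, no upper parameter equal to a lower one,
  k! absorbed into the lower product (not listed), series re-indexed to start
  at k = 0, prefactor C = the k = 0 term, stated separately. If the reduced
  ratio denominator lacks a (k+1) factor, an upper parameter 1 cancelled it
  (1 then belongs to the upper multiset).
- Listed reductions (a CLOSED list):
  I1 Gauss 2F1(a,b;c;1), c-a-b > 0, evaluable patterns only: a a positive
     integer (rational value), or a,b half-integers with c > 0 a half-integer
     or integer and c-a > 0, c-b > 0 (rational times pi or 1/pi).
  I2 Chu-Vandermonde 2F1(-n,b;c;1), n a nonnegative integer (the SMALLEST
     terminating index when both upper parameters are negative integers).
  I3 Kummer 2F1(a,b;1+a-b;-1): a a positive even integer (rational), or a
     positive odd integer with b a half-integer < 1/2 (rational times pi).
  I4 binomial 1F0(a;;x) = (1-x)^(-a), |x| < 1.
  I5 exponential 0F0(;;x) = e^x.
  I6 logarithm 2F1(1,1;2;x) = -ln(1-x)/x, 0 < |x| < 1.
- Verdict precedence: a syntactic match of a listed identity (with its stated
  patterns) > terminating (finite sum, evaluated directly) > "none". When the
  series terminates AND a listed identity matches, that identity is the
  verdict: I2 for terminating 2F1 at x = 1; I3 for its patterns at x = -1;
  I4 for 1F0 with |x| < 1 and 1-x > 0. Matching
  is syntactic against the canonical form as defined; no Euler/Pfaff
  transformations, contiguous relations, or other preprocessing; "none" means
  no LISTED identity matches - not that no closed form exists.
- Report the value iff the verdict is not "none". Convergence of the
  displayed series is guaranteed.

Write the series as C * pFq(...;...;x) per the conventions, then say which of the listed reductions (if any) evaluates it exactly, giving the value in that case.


This is -1/3 * 2F1(-4/7, 1/7; 4/3; -1/8) in reduced canonical form. Verdict: none. Every listed pattern misses the 2F1 form at -1/8, upper {-4/7, 1/7}.

Key step: with t_0 = -1/3, the parameter 5/4 appears in both the upper and lower lists and cancels.
Adjacent-term ratio: r(k) = (-1/8) * (k-4/7) (k+1/7) / [(k+4/3) (k+1)] - rational in k. x = (-1/8); t_0 = -1/3; negate the roots.


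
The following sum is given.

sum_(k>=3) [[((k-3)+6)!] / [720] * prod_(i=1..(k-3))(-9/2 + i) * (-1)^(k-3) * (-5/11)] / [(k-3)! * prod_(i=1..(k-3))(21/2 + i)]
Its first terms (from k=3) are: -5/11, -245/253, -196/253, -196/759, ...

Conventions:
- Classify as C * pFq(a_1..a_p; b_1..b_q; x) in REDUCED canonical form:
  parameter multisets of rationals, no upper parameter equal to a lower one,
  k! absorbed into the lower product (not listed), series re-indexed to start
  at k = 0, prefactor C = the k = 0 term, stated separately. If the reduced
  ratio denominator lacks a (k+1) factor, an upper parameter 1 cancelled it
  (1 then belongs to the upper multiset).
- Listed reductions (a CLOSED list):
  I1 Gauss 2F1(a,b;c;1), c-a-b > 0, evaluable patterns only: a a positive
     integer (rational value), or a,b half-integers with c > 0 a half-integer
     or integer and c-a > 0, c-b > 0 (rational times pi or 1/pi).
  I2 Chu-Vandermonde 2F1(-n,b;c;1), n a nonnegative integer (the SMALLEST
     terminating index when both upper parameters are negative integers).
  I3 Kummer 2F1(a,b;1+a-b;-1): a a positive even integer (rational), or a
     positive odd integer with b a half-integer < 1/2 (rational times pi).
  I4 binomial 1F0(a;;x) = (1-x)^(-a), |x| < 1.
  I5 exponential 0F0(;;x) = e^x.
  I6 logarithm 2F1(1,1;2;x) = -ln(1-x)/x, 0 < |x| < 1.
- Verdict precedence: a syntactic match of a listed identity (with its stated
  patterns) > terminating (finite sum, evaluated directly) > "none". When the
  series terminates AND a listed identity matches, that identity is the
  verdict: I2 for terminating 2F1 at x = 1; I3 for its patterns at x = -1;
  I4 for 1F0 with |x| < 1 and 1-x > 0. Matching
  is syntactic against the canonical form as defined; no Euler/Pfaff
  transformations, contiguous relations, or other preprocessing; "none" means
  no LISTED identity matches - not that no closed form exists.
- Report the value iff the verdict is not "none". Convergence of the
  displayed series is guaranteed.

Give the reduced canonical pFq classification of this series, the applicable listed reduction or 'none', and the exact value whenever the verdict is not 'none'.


Structural cue: x = (-1) and the lower running product (prefactor -5/11) is a rising factorial.
Term ratio: r(k) = (-1) * (k-7/2) (k+7) / [(k+23/2) (k+1)] - rational in k. x = (-1); t_0 = -5/11; negate the roots.

At argument -1: a 2F1 with upper {-7/2, 7}, lower {23/2}, scaled by C = -5/11. Verdict: Kummer's theorem (I3) applies (x = -1; c = 23/2 equals 1+a-b for upper {-7/2, 7}: listed pattern). Value: (-6613425/8388608) * pi.


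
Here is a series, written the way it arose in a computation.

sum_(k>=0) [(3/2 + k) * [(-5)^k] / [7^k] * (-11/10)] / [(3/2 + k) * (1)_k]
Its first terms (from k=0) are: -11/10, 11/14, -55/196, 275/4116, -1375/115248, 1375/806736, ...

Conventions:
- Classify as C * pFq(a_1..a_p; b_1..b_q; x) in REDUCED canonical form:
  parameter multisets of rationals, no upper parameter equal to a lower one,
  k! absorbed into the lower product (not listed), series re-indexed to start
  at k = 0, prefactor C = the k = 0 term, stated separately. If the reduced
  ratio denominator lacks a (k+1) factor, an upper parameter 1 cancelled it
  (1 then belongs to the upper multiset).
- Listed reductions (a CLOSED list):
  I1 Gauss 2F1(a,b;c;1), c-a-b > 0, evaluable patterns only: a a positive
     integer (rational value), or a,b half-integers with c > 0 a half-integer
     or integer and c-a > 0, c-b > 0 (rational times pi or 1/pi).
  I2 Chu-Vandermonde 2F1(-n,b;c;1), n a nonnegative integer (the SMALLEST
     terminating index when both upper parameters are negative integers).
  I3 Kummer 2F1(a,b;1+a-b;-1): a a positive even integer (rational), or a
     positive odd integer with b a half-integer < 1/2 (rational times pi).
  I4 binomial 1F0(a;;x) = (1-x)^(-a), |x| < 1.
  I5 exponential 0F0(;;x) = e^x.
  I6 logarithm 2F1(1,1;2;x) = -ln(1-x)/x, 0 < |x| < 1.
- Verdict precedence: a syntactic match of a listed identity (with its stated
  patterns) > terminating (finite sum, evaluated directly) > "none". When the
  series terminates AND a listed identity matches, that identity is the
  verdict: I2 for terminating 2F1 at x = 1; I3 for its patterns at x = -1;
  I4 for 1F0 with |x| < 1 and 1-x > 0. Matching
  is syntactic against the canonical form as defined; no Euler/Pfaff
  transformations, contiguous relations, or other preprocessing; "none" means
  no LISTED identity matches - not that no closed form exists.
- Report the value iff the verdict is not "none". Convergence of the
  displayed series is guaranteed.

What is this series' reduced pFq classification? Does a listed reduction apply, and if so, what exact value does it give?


x = -5/7 here; the reduced form reads 0F0, upper {-}, lower {-}, C = -11/10. Verdict: exponential (I5) matches (the 0F0 exponential series at x = -5/7). Value: (-11/10) * e^(-5/7).

First insight: t_0 = -11/10 here, and the two geometric factors (prefactor -11/10) combine into one argument.
Adjacent-term ratio: r(k) = (-5/7) * 1 / [(k+1)] - rational in k. x = (-5/7); t_0 = -11/10; negate the roots.


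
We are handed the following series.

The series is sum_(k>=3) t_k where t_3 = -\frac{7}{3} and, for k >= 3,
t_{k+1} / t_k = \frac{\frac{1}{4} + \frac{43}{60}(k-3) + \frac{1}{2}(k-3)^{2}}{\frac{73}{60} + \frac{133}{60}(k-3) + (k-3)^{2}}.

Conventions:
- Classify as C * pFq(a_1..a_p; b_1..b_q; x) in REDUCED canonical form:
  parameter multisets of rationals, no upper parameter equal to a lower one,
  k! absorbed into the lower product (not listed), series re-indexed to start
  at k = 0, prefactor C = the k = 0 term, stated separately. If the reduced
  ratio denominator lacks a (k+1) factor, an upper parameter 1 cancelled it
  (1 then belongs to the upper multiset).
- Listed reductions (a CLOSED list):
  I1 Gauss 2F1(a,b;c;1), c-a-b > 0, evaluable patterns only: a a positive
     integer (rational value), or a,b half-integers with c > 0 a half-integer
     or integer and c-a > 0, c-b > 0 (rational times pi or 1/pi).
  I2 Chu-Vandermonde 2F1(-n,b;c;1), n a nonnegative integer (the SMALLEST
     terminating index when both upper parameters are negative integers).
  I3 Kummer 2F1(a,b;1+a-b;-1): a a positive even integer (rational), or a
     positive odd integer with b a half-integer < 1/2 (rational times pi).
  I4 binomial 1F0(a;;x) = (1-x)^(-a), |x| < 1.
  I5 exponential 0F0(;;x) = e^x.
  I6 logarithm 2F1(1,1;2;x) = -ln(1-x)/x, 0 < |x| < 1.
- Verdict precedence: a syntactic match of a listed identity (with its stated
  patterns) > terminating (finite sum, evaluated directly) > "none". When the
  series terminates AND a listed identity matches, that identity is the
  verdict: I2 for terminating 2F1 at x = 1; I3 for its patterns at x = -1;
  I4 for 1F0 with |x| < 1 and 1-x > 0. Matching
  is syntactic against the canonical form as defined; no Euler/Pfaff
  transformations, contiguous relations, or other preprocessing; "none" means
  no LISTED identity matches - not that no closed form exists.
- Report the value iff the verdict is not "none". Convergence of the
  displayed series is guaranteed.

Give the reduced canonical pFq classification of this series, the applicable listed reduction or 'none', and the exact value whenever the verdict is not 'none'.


At argument \frac{1}{2}: a 2F1 with upper {\frac{3}{5}, \frac{5}{6}}, lower {\frac{73}{60}}, scaled by C = -\frac{7}{3}. Verdict: none. Every listed pattern misses the 2F1 form at \frac{1}{2}, upper {\frac{3}{5}, \frac{5}{6}}.

Structural cue: t_0 = -\frac{7}{3} here, and factor the ratio over Q (prefactor -7/3): negated roots = parameters.
Step ratio: r(k) = \frac{1}{2} * (k+\frac{3}{5}) (k+\frac{5}{6}) / [(k+\frac{73}{60}) (k+1)] - rational; roots negated = parameters, x = \frac{1}{2}, C = -\frac{7}{3}.


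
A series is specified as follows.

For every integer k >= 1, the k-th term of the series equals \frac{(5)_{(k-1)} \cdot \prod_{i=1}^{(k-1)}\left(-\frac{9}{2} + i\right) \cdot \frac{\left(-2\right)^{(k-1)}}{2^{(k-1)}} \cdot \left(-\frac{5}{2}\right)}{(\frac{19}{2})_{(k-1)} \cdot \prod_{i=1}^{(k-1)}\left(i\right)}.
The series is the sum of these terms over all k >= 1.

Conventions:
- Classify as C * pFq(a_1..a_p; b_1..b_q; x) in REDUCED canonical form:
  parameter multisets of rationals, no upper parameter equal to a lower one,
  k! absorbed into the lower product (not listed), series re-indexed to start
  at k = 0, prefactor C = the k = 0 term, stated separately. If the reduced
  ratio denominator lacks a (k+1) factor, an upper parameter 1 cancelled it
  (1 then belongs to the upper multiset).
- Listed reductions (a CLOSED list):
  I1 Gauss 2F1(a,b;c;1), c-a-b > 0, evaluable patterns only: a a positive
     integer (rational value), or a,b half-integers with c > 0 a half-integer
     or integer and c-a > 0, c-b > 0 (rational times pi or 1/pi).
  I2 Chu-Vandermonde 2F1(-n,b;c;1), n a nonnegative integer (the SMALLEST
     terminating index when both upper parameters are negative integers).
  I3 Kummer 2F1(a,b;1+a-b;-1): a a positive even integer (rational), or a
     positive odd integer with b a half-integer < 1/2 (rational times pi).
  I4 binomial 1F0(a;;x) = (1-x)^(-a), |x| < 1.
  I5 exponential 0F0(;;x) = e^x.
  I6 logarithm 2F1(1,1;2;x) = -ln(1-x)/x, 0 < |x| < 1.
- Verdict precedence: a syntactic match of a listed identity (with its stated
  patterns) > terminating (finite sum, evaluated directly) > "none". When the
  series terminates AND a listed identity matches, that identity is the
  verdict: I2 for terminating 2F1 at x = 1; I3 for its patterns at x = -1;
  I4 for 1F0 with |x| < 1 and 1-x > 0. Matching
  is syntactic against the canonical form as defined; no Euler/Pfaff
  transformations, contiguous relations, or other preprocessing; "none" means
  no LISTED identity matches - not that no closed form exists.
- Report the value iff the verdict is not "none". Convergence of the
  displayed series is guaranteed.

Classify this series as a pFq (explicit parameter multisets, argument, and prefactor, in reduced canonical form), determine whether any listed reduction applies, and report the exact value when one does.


Reduced: x = -1, 2F1, upper = {-\frac{7}{2}, 5}, lower = {\frac{19}{2}}, C = -\frac{5}{2}. Verdict: the Kummer evaluation I3 matches (x = -1; c = \frac{19}{2} equals 1+a-b for upper {-\frac{7}{2}, 5}: listed pattern). Its exact value is \left(-\frac{3828825}{1048576}\right) \cdot \pi.

Key observation: x = -1 and the product of the first k integers (prefactor -5/2) is k!.
Term ratio: r(k) = -1 * (k-\frac{7}{2}) (k+5) / [(k+\frac{19}{2}) (k+1)] - rational in k, leading ratio -1; with t_0 = -\frac{5}{2}, classification follows.


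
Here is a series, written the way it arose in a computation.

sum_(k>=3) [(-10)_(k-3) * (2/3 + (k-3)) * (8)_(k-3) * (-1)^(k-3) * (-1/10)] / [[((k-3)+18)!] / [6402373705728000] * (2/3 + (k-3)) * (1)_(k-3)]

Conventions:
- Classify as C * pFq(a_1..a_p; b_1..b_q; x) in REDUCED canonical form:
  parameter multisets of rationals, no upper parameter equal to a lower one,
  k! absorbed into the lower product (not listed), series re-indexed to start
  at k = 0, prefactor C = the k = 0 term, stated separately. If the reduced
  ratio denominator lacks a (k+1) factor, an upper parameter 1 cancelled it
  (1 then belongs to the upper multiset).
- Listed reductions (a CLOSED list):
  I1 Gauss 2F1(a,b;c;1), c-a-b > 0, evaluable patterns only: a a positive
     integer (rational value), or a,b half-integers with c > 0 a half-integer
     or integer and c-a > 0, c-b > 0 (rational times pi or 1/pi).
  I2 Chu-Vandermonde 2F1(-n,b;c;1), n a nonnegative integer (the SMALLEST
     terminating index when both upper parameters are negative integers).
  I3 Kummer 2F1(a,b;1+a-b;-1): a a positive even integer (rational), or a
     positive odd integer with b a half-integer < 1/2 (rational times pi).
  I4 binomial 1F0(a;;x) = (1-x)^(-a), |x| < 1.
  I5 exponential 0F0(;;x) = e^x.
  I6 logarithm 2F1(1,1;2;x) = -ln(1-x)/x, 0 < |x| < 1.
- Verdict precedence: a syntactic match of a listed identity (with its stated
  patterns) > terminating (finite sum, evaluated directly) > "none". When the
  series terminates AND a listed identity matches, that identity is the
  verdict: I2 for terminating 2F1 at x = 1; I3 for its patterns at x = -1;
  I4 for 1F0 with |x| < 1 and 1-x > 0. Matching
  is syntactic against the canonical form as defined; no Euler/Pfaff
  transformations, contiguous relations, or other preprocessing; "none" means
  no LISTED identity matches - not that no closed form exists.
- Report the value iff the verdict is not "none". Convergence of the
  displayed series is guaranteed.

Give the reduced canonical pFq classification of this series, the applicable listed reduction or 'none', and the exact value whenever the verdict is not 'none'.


Canonical form: C = -1/10 times 2F1 with upper {-10, 8}, lower {19}, x = -1. Verdict at x = -1: Kummer's theorem (I3) matches (x = -1; c = 19 equals 1+a-b for upper {-10, 8}: listed pattern). Its exact value is -153/35.

Structural cue: with t_0 = -1/10, the denominator's factorial ratio (C = -1/10, x = -1) is a lower Pochhammer.
Ratio: r(k) = (-1) * (k-10) (k+8) / [(k+19) (k+1)] - rational; roots negated = parameters, x = (-1), C = -1/10.


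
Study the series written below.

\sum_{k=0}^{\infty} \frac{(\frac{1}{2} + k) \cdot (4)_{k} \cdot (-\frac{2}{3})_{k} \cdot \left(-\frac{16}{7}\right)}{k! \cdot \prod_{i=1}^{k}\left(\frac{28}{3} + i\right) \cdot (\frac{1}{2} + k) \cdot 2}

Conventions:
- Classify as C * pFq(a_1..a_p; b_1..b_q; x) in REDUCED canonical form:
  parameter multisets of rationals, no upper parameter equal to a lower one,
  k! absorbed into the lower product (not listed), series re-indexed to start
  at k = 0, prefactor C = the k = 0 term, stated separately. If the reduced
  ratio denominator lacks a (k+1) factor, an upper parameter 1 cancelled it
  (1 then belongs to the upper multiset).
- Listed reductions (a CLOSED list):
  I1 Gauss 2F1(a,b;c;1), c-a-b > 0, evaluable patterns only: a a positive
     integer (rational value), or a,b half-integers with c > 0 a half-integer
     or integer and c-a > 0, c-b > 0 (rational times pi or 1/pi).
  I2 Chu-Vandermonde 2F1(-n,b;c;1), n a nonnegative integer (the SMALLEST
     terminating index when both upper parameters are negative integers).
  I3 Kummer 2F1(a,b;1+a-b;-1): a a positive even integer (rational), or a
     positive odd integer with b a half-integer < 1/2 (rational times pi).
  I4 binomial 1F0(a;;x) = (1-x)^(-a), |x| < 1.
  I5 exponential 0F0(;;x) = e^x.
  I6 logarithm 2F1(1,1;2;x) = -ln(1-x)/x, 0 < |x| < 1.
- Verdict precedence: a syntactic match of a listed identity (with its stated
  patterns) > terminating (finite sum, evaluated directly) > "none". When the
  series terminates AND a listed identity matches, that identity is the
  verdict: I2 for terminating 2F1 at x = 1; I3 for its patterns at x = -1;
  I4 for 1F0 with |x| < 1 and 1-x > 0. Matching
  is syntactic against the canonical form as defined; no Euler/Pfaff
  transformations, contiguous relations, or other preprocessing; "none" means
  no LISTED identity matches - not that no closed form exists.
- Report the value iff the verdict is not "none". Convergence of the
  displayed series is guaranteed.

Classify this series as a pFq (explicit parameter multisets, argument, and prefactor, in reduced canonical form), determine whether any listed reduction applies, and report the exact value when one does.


Reduced: x = 1, 2F1, upper = {-\frac{2}{3}, 4}, lower = {\frac{31}{3}}, C = -\frac{8}{7}. Verdict at x = 1: the Gauss summation I1 matches (x = 1: the Gamma ratio telescopes since c-a-b = 7 > 0 and a = 4 in Z>0). Exact value: -\frac{4180}{5103}.

The tell: x = 1 and the constant factors (C = -8/7, x = 1) combine into one prefactor.
Consecutive-term ratio: r(k) = 1 * (k-\frac{2}{3}) (k+4) / [(k+\frac{31}{3}) (k+1)] - rational; roots negated = parameters, x = 1, C = -\frac{8}{7}.


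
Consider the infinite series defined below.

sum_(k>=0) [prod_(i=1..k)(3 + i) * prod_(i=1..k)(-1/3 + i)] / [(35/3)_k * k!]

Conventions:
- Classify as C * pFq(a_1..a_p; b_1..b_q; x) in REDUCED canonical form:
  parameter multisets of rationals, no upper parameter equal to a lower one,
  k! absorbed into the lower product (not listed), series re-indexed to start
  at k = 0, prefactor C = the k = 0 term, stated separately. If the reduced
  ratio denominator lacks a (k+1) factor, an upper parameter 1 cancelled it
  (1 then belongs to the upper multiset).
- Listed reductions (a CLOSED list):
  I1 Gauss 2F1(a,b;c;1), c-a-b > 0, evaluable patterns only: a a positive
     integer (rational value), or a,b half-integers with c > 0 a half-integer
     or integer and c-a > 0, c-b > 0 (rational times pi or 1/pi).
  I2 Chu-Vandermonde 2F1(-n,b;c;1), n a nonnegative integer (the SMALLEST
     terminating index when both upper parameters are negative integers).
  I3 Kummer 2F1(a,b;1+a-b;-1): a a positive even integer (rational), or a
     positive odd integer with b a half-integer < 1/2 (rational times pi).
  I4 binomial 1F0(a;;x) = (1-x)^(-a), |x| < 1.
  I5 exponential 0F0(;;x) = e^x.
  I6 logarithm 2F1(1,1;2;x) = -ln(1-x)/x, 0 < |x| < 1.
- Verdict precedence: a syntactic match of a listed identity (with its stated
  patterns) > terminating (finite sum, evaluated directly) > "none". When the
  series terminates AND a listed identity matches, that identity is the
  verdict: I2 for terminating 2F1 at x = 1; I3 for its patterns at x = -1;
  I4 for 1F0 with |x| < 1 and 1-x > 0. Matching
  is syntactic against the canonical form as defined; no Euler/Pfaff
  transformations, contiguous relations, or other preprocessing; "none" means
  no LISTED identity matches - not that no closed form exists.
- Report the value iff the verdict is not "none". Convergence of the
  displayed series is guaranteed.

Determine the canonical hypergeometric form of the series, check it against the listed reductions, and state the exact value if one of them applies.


First insight: from the first term 1: the running product (prefactor 1) telescopes to a rising factorial.
Term ratio: r(k) = 1 * (k+2/3) (k+4) / [(k+35/3) (k+1)] - rational in k, leading ratio 1; with t_0 = 1, classification follows.

The series (x = 1) is 2F1: upper {2/3, 4}, lower {35/3}, prefactor 1. Verdict: the Gauss summation I1 fires (x = 1: the Gamma ratio telescopes since c-a-b = 7 > 0 and a = 4 in Z>0). Exact value: 34684/25515.


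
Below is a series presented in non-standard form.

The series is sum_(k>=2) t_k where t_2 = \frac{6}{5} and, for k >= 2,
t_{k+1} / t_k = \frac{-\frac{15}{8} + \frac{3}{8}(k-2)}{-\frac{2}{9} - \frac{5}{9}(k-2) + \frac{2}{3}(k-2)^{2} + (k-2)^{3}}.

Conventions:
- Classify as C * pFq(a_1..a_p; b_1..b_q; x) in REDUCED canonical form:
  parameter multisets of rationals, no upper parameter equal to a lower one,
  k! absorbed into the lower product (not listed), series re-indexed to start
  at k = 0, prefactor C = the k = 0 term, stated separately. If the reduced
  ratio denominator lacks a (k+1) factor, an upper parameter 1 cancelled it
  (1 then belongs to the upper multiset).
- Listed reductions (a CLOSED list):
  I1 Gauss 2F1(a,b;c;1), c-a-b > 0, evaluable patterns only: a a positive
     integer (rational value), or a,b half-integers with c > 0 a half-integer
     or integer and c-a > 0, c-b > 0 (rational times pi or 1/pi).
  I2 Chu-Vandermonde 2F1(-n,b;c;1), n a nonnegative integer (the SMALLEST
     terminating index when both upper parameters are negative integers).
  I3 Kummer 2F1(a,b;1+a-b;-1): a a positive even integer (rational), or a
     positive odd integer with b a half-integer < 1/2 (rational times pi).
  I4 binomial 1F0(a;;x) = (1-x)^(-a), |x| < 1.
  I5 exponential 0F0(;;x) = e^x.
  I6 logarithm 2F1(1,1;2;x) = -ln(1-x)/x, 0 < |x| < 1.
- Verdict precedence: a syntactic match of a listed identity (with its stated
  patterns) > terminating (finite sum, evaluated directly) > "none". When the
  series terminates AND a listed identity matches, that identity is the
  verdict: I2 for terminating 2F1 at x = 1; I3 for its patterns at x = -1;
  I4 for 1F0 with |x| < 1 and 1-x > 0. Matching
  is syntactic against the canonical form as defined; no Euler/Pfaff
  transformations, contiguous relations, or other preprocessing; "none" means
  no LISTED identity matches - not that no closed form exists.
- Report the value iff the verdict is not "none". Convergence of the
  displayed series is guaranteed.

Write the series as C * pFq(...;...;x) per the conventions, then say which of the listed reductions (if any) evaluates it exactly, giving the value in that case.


The tell: x = \frac{3}{8} and roots of the ratio polynomials (C = 6/5, x = 3/8) are the negated parameters.
Adjacent-term ratio: r(k) = \frac{3}{8} * (k-5) / [(k-\frac{2}{3}) (k+\frac{1}{3}) (k+1)] ; factor over Q: parameters, x = \frac{3}{8}, and C = \frac{6}{5}.

x = \frac{3}{8} here; the reduced form reads 1F2, upper {-5}, lower {-\frac{2}{3}, \frac{1}{3}}, C = \frac{6}{5}. Verdict: terminating (-5 upstairs). 6 nonzero terms in all; added directly. Sum: -\frac{89477199897}{23855104000}.


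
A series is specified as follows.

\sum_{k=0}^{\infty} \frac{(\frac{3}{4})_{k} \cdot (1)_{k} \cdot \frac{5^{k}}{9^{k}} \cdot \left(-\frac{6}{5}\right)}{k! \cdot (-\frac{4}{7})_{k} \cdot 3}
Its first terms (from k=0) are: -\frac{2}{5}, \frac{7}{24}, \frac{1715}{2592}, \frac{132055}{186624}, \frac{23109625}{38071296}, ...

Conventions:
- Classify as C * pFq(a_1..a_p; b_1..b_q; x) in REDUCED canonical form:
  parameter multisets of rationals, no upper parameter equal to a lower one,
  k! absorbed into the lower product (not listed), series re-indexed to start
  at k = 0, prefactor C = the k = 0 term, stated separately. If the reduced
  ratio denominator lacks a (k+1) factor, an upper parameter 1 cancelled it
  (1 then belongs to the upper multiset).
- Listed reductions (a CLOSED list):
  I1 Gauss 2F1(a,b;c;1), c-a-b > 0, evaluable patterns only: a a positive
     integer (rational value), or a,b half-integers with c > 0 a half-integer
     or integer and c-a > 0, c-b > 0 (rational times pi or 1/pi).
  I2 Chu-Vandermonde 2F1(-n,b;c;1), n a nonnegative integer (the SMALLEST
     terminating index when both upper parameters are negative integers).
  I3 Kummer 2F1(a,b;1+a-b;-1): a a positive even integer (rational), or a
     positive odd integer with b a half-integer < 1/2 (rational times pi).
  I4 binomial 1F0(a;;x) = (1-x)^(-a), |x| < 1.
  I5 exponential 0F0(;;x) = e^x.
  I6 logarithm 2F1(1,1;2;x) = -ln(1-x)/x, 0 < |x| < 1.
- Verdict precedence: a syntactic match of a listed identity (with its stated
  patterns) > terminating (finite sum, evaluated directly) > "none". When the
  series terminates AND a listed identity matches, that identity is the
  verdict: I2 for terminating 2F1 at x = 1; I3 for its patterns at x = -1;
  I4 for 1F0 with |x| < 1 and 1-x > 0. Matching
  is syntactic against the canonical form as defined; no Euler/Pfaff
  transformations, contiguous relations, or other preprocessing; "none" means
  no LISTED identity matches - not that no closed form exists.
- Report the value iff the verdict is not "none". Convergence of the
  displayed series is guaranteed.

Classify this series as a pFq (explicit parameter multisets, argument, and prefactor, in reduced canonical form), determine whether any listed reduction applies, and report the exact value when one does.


Reduced: x = \frac{5}{9}, 2F1, upper = {\frac{3}{4}, 1}, lower = {-\frac{4}{7}}, C = -\frac{2}{5}. Verdict: no listed reduction: x = \frac{5}{9} and upper {\frac{3}{4}, 1} fail every I1-I6 pattern.

First insight: from the first term -\frac{2}{5}: the two geometric factors (prefactor -2/5) combine into one argument.
Step ratio: r(k) = \frac{5}{9} * (k+\frac{3}{4}) (k+1) / [(k-\frac{4}{7}) (k+1)] - poly over poly, x = \frac{5}{9} from leading terms; C = -\frac{2}{5} at k = 0.


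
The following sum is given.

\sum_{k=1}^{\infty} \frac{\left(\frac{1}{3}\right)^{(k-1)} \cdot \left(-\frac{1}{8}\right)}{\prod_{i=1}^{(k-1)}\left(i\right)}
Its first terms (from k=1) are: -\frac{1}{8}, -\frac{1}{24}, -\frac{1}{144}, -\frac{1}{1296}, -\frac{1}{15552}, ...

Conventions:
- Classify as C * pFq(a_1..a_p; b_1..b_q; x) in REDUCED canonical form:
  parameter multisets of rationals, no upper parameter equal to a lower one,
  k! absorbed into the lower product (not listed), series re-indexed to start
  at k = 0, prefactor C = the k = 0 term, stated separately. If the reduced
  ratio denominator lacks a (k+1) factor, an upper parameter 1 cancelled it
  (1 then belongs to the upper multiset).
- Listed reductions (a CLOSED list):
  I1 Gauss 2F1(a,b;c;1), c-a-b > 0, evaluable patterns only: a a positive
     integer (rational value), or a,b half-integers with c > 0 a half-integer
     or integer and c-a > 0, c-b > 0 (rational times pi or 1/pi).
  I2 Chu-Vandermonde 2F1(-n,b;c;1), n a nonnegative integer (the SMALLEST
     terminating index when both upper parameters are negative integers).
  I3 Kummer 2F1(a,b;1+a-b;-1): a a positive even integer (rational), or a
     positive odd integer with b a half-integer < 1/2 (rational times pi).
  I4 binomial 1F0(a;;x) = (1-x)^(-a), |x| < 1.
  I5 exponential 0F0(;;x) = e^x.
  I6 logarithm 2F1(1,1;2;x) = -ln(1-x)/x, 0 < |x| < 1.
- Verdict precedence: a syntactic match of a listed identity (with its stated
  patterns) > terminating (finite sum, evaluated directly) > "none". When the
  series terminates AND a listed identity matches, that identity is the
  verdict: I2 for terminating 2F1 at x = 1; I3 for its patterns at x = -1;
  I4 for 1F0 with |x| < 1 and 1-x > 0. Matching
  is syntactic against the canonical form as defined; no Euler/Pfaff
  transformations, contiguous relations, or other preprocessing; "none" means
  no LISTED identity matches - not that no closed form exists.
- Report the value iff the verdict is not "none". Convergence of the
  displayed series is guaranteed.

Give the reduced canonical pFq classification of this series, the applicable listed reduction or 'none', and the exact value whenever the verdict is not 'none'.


Canonical form: C = -\frac{1}{8} times 0F0 with upper {-}, lower {-}, x = \frac{1}{3}. Verdict: this is exponential (I5) (the 0F0 exponential series at x = \frac{1}{3}). Value: \left(-\frac{1}{8}\right) \cdot e^{\frac{1}{3}}.

The tell: t_0 = -\frac{1}{8} here, and the product of the first k integers (C = -1/8, x = 1/3) is k!.
Adjacent-term ratio: r(k) = \frac{1}{3} * 1 / [(k+1)] - rational; roots negated = parameters, x = \frac{1}{3}, C = -\frac{1}{8}.


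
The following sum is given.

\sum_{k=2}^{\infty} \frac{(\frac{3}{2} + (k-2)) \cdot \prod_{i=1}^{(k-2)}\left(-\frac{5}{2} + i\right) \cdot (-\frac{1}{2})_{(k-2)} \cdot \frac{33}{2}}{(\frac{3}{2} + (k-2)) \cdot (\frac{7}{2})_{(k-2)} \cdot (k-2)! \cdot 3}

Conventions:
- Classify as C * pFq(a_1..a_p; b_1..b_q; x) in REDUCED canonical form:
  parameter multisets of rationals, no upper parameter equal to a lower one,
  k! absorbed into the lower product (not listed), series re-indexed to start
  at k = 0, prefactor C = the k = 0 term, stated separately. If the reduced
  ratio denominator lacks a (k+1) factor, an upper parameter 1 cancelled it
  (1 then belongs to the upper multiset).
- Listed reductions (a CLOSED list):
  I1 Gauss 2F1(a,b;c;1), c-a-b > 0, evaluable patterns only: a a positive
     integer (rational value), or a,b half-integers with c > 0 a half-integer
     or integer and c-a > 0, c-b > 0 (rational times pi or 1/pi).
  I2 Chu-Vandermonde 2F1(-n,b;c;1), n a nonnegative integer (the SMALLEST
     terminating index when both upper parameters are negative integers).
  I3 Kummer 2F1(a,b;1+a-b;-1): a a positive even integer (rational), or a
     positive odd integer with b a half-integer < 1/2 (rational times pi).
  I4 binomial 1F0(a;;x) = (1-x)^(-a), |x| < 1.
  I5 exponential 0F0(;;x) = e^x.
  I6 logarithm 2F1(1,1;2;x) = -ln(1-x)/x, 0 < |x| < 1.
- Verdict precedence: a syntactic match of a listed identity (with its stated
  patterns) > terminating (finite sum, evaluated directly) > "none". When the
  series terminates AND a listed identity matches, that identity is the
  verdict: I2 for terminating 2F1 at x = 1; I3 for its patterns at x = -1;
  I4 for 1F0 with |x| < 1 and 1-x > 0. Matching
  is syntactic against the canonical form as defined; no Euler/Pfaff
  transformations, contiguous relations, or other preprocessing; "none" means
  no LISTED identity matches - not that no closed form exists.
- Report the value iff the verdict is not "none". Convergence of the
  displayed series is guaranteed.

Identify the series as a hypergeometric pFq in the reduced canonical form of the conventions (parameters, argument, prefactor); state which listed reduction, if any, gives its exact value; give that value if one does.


With C = \frac{11}{2}: the canonical form is 2F1(-\frac{3}{2}, -\frac{1}{2}; \frac{7}{2}; 1). Verdict: the half-integer Gauss pattern (I1) applies (x = 1; upper {-\frac{3}{2}, -\frac{1}{2}} half-integers, c = \frac{7}{2} in the evaluable pattern). Sum: \frac{17325}{8192} \cdot \pi.

Structural cue: t_0 = \frac{11}{2} here, and the constant factors (C = 11/2, x = 1) combine into one prefactor.
Consecutive-term ratio: r(k) = 1 * (k-\frac{3}{2}) (k-\frac{1}{2}) / [(k+\frac{7}{2}) (k+1)] - rational in k. x = 1; t_0 = \frac{11}{2}; negate the roots.


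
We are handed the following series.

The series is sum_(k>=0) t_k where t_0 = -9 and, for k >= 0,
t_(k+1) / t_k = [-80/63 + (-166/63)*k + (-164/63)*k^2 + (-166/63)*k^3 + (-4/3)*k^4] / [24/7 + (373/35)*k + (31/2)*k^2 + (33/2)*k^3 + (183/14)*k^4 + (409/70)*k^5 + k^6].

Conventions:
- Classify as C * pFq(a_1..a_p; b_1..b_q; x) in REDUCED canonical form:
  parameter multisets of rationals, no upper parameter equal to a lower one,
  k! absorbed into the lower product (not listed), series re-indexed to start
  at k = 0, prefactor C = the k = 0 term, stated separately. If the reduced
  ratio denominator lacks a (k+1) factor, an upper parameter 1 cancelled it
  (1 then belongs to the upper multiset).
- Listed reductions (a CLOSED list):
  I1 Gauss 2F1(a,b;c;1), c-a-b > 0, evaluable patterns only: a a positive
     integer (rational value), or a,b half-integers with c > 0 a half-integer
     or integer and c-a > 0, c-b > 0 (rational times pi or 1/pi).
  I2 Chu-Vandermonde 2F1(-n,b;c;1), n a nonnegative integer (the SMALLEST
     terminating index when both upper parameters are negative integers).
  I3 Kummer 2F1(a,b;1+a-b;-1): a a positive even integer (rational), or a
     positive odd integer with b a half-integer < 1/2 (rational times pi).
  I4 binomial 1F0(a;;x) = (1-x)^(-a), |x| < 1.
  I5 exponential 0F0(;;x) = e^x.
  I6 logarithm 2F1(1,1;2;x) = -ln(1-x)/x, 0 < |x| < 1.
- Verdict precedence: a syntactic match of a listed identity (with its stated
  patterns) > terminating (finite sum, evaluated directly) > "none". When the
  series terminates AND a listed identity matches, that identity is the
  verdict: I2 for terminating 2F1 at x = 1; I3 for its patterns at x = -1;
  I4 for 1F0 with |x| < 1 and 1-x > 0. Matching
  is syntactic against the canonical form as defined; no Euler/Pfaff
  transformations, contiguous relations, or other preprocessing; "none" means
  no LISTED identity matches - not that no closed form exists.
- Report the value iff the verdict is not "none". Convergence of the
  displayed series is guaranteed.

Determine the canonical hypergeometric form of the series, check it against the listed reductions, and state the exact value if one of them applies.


Reduced: x = -4/3, 1F2, upper = {5/6}, lower = {6/5, 5/2}, C = -9. Verdict: none. A 1F2 with upper {5/6} fits none of I1-I6 at x = -4/3; the sum runs forever.

First insight: t_0 = -9 here, and cancel k^2 + 1 from the displayed ratio first; then C = -9.
Term ratio: r(k) = (-4/3) * (k+5/6) / [(k+6/5) (k+5/2) (k+1)] - rational in k. x = (-4/3); t_0 = -9; negate the roots.


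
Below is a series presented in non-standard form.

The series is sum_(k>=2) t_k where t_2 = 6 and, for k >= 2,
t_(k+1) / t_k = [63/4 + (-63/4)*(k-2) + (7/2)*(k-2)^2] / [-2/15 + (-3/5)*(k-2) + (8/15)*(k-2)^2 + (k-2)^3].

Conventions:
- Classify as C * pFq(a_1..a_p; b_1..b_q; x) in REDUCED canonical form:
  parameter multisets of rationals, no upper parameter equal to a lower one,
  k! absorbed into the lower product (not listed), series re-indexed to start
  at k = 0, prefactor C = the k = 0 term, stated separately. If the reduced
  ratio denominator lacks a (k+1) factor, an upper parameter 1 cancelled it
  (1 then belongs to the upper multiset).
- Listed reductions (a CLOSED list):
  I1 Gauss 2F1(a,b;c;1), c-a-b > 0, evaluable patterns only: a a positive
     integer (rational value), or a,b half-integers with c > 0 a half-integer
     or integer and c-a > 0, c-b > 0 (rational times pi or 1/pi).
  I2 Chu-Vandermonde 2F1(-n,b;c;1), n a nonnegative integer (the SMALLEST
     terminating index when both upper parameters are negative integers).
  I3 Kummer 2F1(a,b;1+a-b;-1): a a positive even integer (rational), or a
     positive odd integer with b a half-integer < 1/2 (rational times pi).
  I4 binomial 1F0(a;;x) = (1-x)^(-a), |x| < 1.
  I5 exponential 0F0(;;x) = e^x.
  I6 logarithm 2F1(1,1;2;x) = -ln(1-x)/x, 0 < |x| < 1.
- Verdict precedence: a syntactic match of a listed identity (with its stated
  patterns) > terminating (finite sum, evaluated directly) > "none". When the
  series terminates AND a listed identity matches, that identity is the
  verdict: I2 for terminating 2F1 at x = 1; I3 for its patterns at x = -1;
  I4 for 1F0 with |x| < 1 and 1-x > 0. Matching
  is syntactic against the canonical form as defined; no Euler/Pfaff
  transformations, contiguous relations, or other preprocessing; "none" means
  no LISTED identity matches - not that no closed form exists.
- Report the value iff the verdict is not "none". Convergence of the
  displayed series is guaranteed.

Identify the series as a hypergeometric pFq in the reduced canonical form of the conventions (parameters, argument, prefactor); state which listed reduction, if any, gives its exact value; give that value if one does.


Key observation: with t_0 = 6, factor the ratio over Q (prefactor 6): negated roots = parameters.
Ratio: r(k) = (7/2) * (k-3) (k-3/2) / [(k-2/3) (k+1/5) (k+1)] - rational; roots negated = parameters, x = (7/2), C = 6.

Classification (C = 6): 2F2 with upper {-3, -3/2}, lower {-2/3, 1/5}, argument x = 7/2. Verdict: terminating. (-3)_k vanishes past k = 3, leaving a 4-term sum, computed directly. Exact value: -17948613/5632.
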